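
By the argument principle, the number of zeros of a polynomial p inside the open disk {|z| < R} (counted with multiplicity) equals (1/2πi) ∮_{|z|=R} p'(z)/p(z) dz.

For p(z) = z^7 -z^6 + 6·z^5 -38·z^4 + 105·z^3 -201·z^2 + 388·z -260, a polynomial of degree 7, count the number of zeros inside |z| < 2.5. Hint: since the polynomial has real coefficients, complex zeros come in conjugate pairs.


The zeros of p are: (0 + 2i), (0 - 2i), (-2 + 3i), (-2 - 3i), 1, (2 + 1i), (2 - 1i).
Their magnitudes are: 2, 2, 3.606, 3.606, 1, 2.236, 2.236.
Zeros with |z| < R = 2.5: (0 + 2i), (0 - 2i), 1, (2 + 1i), (2 - 1i).
Count = 5.
By the argument principle, (1/2πi) ∮_{|z|=R} p'(z)/p(z) dz equals exactly this count.

Number of zeros inside |z| < 2.5: 5.


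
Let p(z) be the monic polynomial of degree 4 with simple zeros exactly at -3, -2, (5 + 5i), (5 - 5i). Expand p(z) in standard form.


The polynomial is p(z) = ∏_{α ∈ S} (z − α), where S = {-3, -2, (5 + 5i), (5 - 5i)}.
Expanding the product yields: p(z) = z^4 -5·z^3 + 6·z^2 + 190·z + 300.
Note conjugate pairs combine to real quadratics: (z − (5+5i))(z − (5−5i)) = z² − 10z + 50.
The resulting polynomial has degree 4 and real coefficients as required.

p(z) = z^4 -5·z^3 + 6·z^2 + 190·z + 300.


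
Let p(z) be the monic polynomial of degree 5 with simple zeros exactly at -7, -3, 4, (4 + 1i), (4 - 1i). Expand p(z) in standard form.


The polynomial is p(z) = ∏_{α ∈ S} (z − α), where S = {-7, -3, 4, (4 + 1i), (4 - 1i)}.
Expanding the product yields: p(z) = z^5 -2·z^4 -50·z^3 + 170·z^2 + 349·z -1428.
Note conjugate pairs combine to real quadratics: (z − (4+1i))(z − (4−1i)) = z² − 8z + 17.
The resulting polynomial has degree 5 and real coefficients as required.

p(z) = z^5 -2·z^4 -50·z^3 + 170·z^2 + 349·z -1428.


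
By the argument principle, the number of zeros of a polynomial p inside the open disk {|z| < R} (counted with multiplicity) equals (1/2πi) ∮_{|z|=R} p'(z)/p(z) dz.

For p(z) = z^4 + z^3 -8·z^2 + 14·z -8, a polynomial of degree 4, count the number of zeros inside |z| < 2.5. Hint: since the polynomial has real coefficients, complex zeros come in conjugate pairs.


The zeros of p are: 1, -4, (1 + 1i), (1 - 1i).
Their magnitudes are: 1, 4, 1.414, 1.414.
Zeros with |z| < R = 2.5: 1, (1 + 1i), (1 - 1i).
Count = 3.
By the argument principle, (1/2πi) ∮_{|z|=R} p'(z)/p(z) dz equals exactly this count.

Number of zeros inside |z| < 2.5: 3.


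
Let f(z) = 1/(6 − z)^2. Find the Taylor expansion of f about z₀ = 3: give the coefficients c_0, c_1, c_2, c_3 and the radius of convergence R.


Let w = z − z₀, so z = z₀ + w.
Then 6 − z = 6 − (z₀ + w) = (6 − z₀) − w = 3 − w.
f(z) = 1/(3 − w)^2 = (1/(3)^2) · (1 − w/(3))^{−2}.
By the binomial series (1−u)^{−2} = Σ_{n≥0} C(n+1, 1) u^n for |u|<1, with u = w/(3):
  c_n = C(n+1, 1) / (3)^(n+2).
  c_0 = 1/(3)^2 = 1/9.
  c_1 = 2/(3)^3 = 2/27.
  c_2 = 3/(3)^4 = 1/27.
  c_3 = 4/(3)^5 = 4/243.
The series is valid for |w/d| < 1, i.e. |z − z₀| < |d|.
Radius of convergence: R = |6 − z₀| = |3| = 3 (distance from z₀ to the singularity z = 6).

c_0 = 1/9, c_1 = 2/27, c_2 = 1/27, c_3 = 4/243; R = 3.


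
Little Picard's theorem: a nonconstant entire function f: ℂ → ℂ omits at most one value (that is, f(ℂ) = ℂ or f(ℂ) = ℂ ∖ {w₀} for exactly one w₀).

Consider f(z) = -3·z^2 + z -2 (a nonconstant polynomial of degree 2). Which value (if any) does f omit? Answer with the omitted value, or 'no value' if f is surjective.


Little Picard bounds the complement of f(ℂ) to at most one point.
For every w ∈ ℂ, the equation p(z) − w = 0 is a nonconstant polynomial in z and hence has at least one root by the fundamental theorem of algebra. So p is surjective onto ℂ, omitting no value.

Omitted value: no value.


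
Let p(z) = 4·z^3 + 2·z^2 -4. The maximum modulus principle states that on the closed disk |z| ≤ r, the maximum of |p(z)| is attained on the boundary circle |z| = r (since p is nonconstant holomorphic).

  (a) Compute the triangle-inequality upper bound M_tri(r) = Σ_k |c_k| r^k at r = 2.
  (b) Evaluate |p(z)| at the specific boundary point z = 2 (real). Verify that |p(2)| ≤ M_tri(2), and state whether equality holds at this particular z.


Coefficients: c_0 = -4, c_1 = 0, c_2 = 2, c_3 = 4. Radius r = 2.
Part (a). Triangle bound: M_tri(r) = Σ_k |c_k| r^k
  = |-4|·2^0 + |0|·2^1 + |2|·2^2 + |4|·2^3
  = 4 + 0 + 8 + 32 = 44.
This bounds M(r) := max_{|z|=r} |p(z)| from above; equality holds iff all terms c_k z^k can be made to align in phase at a single z on |z|=r.
Part (b). At z = 2 (real, on the circle |z| = r):
  p(2) = (-4)·2^0 + (0)·2^1 + (2)·2^2 + (4)·2^3 = 36.
  |p(2)| = 36.
Check: |p(2)| = 36 ≤ 44 = M_tri(2). ✓ Equality does not hold at z = 2 (the coefficients have mixed signs, so the terms do not all align in phase there).

M_tri(2) = 44; |p(2)| = 36; equality at z=2: no.


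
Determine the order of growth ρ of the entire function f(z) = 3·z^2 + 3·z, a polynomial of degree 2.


|f(z)| ≤ Σ|c_k|·r^k = O(r^2) as r → ∞. Polynomial growth is O(e^{r^ε}) for every ε > 0 (since r^2/e^{r^ε} → 0), so ρ ≤ ε for all ε > 0, i.e. ρ = 0. Every nonconstant polynomial has order 0.
Therefore ρ = 0.

Order ρ = 0.


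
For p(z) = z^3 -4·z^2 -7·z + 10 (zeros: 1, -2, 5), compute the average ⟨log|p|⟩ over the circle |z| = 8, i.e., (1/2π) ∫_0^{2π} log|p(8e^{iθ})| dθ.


Zeros: -2, 1, 5; r = 8.
Inside |z| < r: -2, 1, 5. Outside (|z| ≥ r): ∅.
p(0) = 10, so log|p(0)| = log(10) = 2.3026.
Apply Jensen: I(r) = log|p(0)| + Σ_k log(r/|z_k|), summed over zeros inside |z| < r.
  log(r/|z_k|) for z_k = 1: log(8/1) = 2.0794
  log(r/|z_k|) for z_k = -2: log(8/2) = 1.3863
  log(r/|z_k|) for z_k = 5: log(8/5) = 0.4700
Sum over inside zeros: 3.9357.
I(r) = log|p(0)| + (inside sum) = 2.3026 + 3.9357 = 6.2383.
Closed form (all zeros inside, monic): I(r) = n·log(r) = 3·log(8) = 6.2383. ✓

I(r) ≈ 6.2383.


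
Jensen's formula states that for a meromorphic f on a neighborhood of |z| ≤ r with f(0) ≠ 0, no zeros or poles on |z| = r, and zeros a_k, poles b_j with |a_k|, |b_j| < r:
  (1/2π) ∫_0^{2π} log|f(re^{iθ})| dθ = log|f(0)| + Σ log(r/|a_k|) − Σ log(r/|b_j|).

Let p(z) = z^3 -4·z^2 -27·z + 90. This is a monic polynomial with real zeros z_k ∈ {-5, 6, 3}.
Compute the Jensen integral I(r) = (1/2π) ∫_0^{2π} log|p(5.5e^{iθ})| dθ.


Zeros: -5, 3, 6; r = 5.5.
Inside |z| < r: -5, 3. Outside (|z| ≥ r): 6.
p(0) = 90, so log|p(0)| = log(90) = 4.4998.
Apply Jensen: I(r) = log|p(0)| + Σ_k log(r/|z_k|), summed over zeros inside |z| < r.
  log(r/|z_k|) for z_k = -5: log(5.5/5) = 0.0953
  log(r/|z_k|) for z_k = 3: log(5.5/3) = 0.6061
  Outside zeros (6) contribute nothing to the Jensen sum.
Sum over inside zeros: 0.7014.
I(r) = log|p(0)| + (inside sum) = 4.4998 + 0.7014 = 5.2013.
Note: since some zeros are outside |z| ≤ r, the simplified n·log(r) form does NOT apply — only the inside zeros contribute.

I(r) ≈ 5.2013.


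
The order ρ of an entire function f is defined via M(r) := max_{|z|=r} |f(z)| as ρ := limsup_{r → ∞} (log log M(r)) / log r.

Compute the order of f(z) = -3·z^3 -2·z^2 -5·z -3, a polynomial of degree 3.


|f(z)| ≤ Σ|c_k|·r^k = O(r^3) as r → ∞. Polynomial growth is O(e^{r^ε}) for every ε > 0 (since r^3/e^{r^ε} → 0), so ρ ≤ ε for all ε > 0, i.e. ρ = 0. Every nonconstant polynomial has order 0.
Therefore ρ = 0.

Order ρ = 0.


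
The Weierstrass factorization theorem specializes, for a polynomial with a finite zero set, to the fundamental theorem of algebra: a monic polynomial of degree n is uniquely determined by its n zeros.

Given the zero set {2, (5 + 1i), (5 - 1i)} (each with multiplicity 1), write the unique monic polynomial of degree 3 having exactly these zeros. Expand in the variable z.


The polynomial is p(z) = ∏_{α ∈ S} (z − α), where S = {2, (5 + 1i), (5 - 1i)}.
Expanding the product yields: p(z) = z^3 -12·z^2 + 46·z -52.
Note conjugate pairs combine to real quadratics: (z − (5+1i))(z − (5−1i)) = z² − 10z + 26.
The resulting polynomial has degree 3 and real coefficients as required.

p(z) = z^3 -12·z^2 + 46·z -52.


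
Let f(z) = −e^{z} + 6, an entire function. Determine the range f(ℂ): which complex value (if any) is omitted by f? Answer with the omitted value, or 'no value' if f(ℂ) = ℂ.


Little Picard bounds the complement of f(ℂ) to at most one point.
e^{z} is never zero on ℂ, so -1·e^{z} takes every value in ℂ ∖ {0}. Adding 6 shifts the range to ℂ ∖ {6}. Thus f omits exactly the value 6.

Omitted value: 6.


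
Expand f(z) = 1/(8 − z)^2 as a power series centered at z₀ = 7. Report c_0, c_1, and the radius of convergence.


Let w = z − z₀, so z = z₀ + w.
Then 8 − z = 8 − (z₀ + w) = (8 − z₀) − w = 1 − w.
f(z) = 1/(1 − w)^2 = (1/(1)^2) · (1 − w/(1))^{−2}.
By the binomial series (1−u)^{−2} = Σ_{n≥0} C(n+1, 1) u^n for |u|<1, with u = w/(1):
  c_n = C(n+1, 1) / (1)^(n+2).
  c_0 = 1/(1)^2 = 1.
  c_1 = 2/(1)^3 = 2.
The series is valid for |w/d| < 1, i.e. |z − z₀| < |d|.
Radius of convergence: R = |8 − z₀| = |1| = 1 (distance from z₀ to the singularity z = 8).

c_0 = 1, c_1 = 2; R = 1.


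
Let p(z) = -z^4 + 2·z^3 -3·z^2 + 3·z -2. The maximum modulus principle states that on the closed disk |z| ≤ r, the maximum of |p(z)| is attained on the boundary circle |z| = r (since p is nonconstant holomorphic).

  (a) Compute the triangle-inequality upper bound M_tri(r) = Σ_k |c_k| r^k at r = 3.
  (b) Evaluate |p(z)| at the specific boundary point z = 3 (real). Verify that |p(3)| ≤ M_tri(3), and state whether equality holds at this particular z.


Coefficients: c_0 = -2, c_1 = 3, c_2 = -3, c_3 = 2, c_4 = -1. Radius r = 3.
Part (a). Triangle bound: M_tri(r) = Σ_k |c_k| r^k
  = |-2|·3^0 + |3|·3^1 + |-3|·3^2 + |2|·3^3 + |-1|·3^4
  = 2 + 9 + 27 + 54 + 81 = 173.
This bounds M(r) := max_{|z|=r} |p(z)| from above; equality holds iff all terms c_k z^k can be made to align in phase at a single z on |z|=r.
Part (b). At z = 3 (real, on the circle |z| = r):
  p(3) = (-2)·3^0 + (3)·3^1 + (-3)·3^2 + (2)·3^3 + (-1)·3^4 = -47.
  |p(3)| = 47.
Check: |p(3)| = 47 ≤ 173 = M_tri(3). ✓ Equality does not hold at z = 3 (the coefficients have mixed signs, so the terms do not all align in phase there).

M_tri(3) = 173; |p(3)| = 47; equality at z=3: no.


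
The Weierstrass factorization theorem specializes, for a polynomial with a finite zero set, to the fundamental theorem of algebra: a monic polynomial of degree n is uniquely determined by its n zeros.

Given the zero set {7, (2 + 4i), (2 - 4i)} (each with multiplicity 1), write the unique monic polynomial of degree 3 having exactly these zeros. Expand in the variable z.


The polynomial is p(z) = ∏_{α ∈ S} (z − α), where S = {7, (2 + 4i), (2 - 4i)}.
Expanding the product yields: p(z) = z^3 -11·z^2 + 48·z -140.
Note conjugate pairs combine to real quadratics: (z − (2+4i))(z − (2−4i)) = z² − 4z + 20.
The resulting polynomial has degree 3 and real coefficients as required.

p(z) = z^3 -11·z^2 + 48·z -140.


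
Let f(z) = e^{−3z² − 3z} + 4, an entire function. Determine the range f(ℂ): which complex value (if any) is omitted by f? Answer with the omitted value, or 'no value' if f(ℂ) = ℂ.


Little Picard bounds the complement of f(ℂ) to at most one point.
The exponent g(z) = −3z² − 3z is a nonconstant polynomial, hence surjective onto ℂ. So e^{g(z)} takes every value in {e^w : w ∈ ℂ} = ℂ ∖ {0}. Adding 4 shifts the range to ℂ ∖ {4}. f omits exactly 4.

Omitted value: 4.


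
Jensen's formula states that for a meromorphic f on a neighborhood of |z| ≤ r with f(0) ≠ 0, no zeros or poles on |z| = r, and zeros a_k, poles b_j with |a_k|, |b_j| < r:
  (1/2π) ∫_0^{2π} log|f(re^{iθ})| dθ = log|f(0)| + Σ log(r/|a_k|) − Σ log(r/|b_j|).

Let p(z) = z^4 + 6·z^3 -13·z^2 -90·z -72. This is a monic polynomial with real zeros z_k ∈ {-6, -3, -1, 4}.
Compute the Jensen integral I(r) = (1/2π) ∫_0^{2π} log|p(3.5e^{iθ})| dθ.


Zeros: -6, -3, -1, 4; r = 3.5.
Inside |z| < r: -3, -1. Outside (|z| ≥ r): -6, 4.
p(0) = -72, so log|p(0)| = log(72) = 4.2767.
Apply Jensen: I(r) = log|p(0)| + Σ_k log(r/|z_k|), summed over zeros inside |z| < r.
  log(r/|z_k|) for z_k = -3: log(3.5/3) = 0.1542
  log(r/|z_k|) for z_k = -1: log(3.5/1) = 1.2528
  Outside zeros (-6, 4) contribute nothing to the Jensen sum.
Sum over inside zeros: 1.4069.
I(r) = log|p(0)| + (inside sum) = 4.2767 + 1.4069 = 5.6836.
Note: since some zeros are outside |z| ≤ r, the simplified n·log(r) form does NOT apply — only the inside zeros contribute.

I(r) ≈ 5.6836.


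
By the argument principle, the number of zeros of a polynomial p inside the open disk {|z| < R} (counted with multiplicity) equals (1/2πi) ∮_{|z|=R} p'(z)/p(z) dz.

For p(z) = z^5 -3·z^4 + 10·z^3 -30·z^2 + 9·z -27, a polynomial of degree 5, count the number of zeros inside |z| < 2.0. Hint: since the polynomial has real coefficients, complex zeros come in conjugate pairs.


The zeros of p are: (0 + 3i), (0 - 3i), 3, (0 + 1i), (0 - 1i).
Their magnitudes are: 3, 3, 3, 1, 1.
Zeros with |z| < R = 2.0: (0 + 1i), (0 - 1i).
Count = 2.
By the argument principle, (1/2πi) ∮_{|z|=R} p'(z)/p(z) dz equals exactly this count.

Number of zeros inside |z| < 2.0: 2.


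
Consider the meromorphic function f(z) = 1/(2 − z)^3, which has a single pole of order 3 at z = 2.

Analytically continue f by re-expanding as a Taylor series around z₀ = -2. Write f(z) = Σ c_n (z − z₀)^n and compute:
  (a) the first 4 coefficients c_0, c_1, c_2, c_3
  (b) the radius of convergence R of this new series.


Let w = z − z₀, so z = z₀ + w.
Then 2 − z = 2 − (z₀ + w) = (2 − z₀) − w = 4 − w.
f(z) = 1/(4 − w)^3 = (1/(4)^3) · (1 − w/(4))^{−3}.
By the binomial series (1−u)^{−3} = Σ_{n≥0} C(n+2, 2) u^n for |u|<1, with u = w/(4):
  c_n = C(n+2, 2) / (4)^(n+3).
  c_0 = 1/(4)^3 = 1/64.
  c_1 = 3/(4)^4 = 3/256.
  c_2 = 6/(4)^5 = 3/512.
  c_3 = 10/(4)^6 = 5/2048.
The series is valid for |w/d| < 1, i.e. |z − z₀| < |d|.
Radius of convergence: R = |2 − z₀| = |4| = 4 (distance from z₀ to the singularity z = 2).

c_0 = 1/64, c_1 = 3/256, c_2 = 3/512, c_3 = 5/2048; R = 4.


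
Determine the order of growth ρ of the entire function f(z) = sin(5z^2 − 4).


Write sin(w) = (e^{iw} ± e^{−iw})/(2 or 2i), so |sin(w)| ≤ e^{|w|}. With w = 5z^2 − 4, |w| ≤ 5r^2 + 4 on |z|=r, giving M(r) ≤ e^{5r^2 + 4} and ρ ≤ 2. For the lower bound, choose z on |z|=r with 5z^2 purely imaginary of modulus 5r^2; then |sin(5z^2 − 4)| grows like e^{5r^2}/2, so ρ ≥ 2. Hence ρ = 2.
Therefore ρ = 2.

Order ρ = 2.


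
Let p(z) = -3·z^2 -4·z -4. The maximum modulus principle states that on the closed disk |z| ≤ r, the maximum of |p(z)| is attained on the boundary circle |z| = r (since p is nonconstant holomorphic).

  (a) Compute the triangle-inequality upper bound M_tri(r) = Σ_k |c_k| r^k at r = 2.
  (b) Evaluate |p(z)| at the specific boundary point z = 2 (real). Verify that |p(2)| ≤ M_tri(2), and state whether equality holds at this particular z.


Coefficients: c_0 = -4, c_1 = -4, c_2 = -3. Radius r = 2.
Part (a). Triangle bound: M_tri(r) = Σ_k |c_k| r^k
  = |-4|·2^0 + |-4|·2^1 + |-3|·2^2
  = 4 + 8 + 12 = 24.
This bounds M(r) := max_{|z|=r} |p(z)| from above; equality holds iff all terms c_k z^k can be made to align in phase at a single z on |z|=r.
Part (b). At z = 2 (real, on the circle |z| = r):
  p(2) = (-4)·2^0 + (-4)·2^1 + (-3)·2^2 = -24.
  |p(2)| = 24.
Since all nonzero coefficients share the same sign, |p(2)| = 24 = M_tri(2); the triangle bound is attained at z = 2, so in fact M(r) = 24.

M_tri(2) = 24; |p(2)| = 24; equality at z=2: yes.


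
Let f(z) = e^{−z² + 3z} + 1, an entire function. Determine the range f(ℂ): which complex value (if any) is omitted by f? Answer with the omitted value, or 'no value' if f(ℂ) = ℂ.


Little Picard bounds the complement of f(ℂ) to at most one point.
The exponent g(z) = −z² + 3z is a nonconstant polynomial, hence surjective onto ℂ. So e^{g(z)} takes every value in {e^w : w ∈ ℂ} = ℂ ∖ {0}. Adding 1 shifts the range to ℂ ∖ {1}. f omits exactly 1.

Omitted value: 1.


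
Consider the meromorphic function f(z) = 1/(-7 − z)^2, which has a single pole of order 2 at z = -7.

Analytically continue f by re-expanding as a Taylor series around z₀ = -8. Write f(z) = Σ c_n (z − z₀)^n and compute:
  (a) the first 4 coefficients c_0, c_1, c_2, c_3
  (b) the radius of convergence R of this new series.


Let w = z − z₀, so z = z₀ + w.
Then -7 − z = -7 − (z₀ + w) = (-7 − z₀) − w = 1 − w.
f(z) = 1/(1 − w)^2 = (1/(1)^2) · (1 − w/(1))^{−2}.
By the binomial series (1−u)^{−2} = Σ_{n≥0} C(n+1, 1) u^n for |u|<1, with u = w/(1):
  c_n = C(n+1, 1) / (1)^(n+2).
  c_0 = 1/(1)^2 = 1.
  c_1 = 2/(1)^3 = 2.
  c_2 = 3/(1)^4 = 3.
  c_3 = 4/(1)^5 = 4.
The series is valid for |w/d| < 1, i.e. |z − z₀| < |d|.
Radius of convergence: R = |-7 − z₀| = |1| = 1 (distance from z₀ to the singularity z = -7).

c_0 = 1, c_1 = 2, c_2 = 3, c_3 = 4; R = 1.


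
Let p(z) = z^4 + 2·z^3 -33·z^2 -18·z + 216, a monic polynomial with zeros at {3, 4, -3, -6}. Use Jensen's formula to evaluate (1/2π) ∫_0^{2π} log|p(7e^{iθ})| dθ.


Zeros: -6, -3, 3, 4; r = 7.
Inside |z| < r: -6, -3, 3, 4. Outside (|z| ≥ r): ∅.
p(0) = 216, so log|p(0)| = log(216) = 5.3753.
Apply Jensen: I(r) = log|p(0)| + Σ_k log(r/|z_k|), summed over zeros inside |z| < r.
  log(r/|z_k|) for z_k = 3: log(7/3) = 0.8473
  log(r/|z_k|) for z_k = 4: log(7/4) = 0.5596
  log(r/|z_k|) for z_k = -3: log(7/3) = 0.8473
  log(r/|z_k|) for z_k = -6: log(7/6) = 0.1542
Sum over inside zeros: 2.4084.
I(r) = log|p(0)| + (inside sum) = 5.3753 + 2.4084 = 7.7836.
Closed form (all zeros inside, monic): I(r) = n·log(r) = 4·log(7) = 7.7836. ✓

I(r) ≈ 7.7836.


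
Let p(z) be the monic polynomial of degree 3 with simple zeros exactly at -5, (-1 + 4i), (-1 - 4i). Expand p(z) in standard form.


The polynomial is p(z) = ∏_{α ∈ S} (z − α), where S = {-5, (-1 + 4i), (-1 - 4i)}.
Expanding the product yields: p(z) = z^3 + 7·z^2 + 27·z + 85.
Note conjugate pairs combine to real quadratics: (z − (-1+4i))(z − (-1−4i)) = z² + 2z + 17.
The resulting polynomial has degree 3 and real coefficients as required.

p(z) = z^3 + 7·z^2 + 27·z + 85.


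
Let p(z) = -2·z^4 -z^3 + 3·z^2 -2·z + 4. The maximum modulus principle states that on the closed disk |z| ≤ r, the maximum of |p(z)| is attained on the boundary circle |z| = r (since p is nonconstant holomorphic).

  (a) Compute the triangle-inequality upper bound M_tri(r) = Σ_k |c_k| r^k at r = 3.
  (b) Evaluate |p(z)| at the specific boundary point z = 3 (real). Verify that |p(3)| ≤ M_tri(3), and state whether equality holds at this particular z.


Coefficients: c_0 = 4, c_1 = -2, c_2 = 3, c_3 = -1, c_4 = -2. Radius r = 3.
Part (a). Triangle bound: M_tri(r) = Σ_k |c_k| r^k
  = |4|·3^0 + |-2|·3^1 + |3|·3^2 + |-1|·3^3 + |-2|·3^4
  = 4 + 6 + 27 + 27 + 162 = 226.
This bounds M(r) := max_{|z|=r} |p(z)| from above; equality holds iff all terms c_k z^k can be made to align in phase at a single z on |z|=r.
Part (b). At z = 3 (real, on the circle |z| = r):
  p(3) = (4)·3^0 + (-2)·3^1 + (3)·3^2 + (-1)·3^3 + (-2)·3^4 = -164.
  |p(3)| = 164.
Check: |p(3)| = 164 ≤ 226 = M_tri(3). ✓ Equality does not hold at z = 3 (the coefficients have mixed signs, so the terms do not all align in phase there).

M_tri(3) = 226; |p(3)| = 164; equality at z=3: no.


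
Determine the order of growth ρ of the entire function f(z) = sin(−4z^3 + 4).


Write sin(w) = (e^{iw} ± e^{−iw})/(2 or 2i), so |sin(w)| ≤ e^{|w|}. With w = −4z^3 + 4, |w| ≤ 4r^3 + 4 on |z|=r, giving M(r) ≤ e^{4r^3 + 4} and ρ ≤ 3. For the lower bound, choose z on |z|=r with -4z^3 purely imaginary of modulus 4r^3; then |sin(−4z^3 + 4)| grows like e^{4r^3}/2, so ρ ≥ 3. Hence ρ = 3.
Therefore ρ = 3.

Order ρ = 3.


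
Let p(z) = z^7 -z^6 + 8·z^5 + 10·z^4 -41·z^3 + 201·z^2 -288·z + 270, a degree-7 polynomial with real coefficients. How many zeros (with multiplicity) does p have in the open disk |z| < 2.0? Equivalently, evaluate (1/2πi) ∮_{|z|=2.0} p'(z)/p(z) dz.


The zeros of p are: (1 + 2i), (1 - 2i), (1 + 1i), (1 - 1i), (0 + 3i), (0 - 3i), -3.
Their magnitudes are: 2.236, 2.236, 1.414, 1.414, 3, 3, 3.
Zeros with |z| < R = 2.0: (1 + 1i), (1 - 1i).
Count = 2.
By the argument principle, (1/2πi) ∮_{|z|=R} p'(z)/p(z) dz equals exactly this count.

Number of zeros inside |z| < 2.0: 2.


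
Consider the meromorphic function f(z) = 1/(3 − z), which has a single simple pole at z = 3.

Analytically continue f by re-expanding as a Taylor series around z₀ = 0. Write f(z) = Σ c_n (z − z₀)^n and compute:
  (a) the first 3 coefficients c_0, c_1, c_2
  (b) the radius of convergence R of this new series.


Let w = z − z₀, so z = z₀ + w.
Then 3 − z = 3 − (z₀ + w) = (3 − z₀) − w = 3 − w.
f(z) = 1/(3 − w) = (1/(3)) · 1/(1 − w/(3)) = Σ_{n≥0} w^n / (3)^(n+1).
So c_n = 1/(3)^(n+1):
  c_0 = 1/(3)^1 = 1/3.
  c_1 = 1/(3)^2 = 1/9.
  c_2 = 1/(3)^3 = 1/27.
The series is valid for |w/d| < 1, i.e. |z − z₀| < |d|.
Radius of convergence: R = |3 − z₀| = |3| = 3 (distance from z₀ to the singularity z = 3).

c_0 = 1/3, c_1 = 1/9, c_2 = 1/27; R = 3.


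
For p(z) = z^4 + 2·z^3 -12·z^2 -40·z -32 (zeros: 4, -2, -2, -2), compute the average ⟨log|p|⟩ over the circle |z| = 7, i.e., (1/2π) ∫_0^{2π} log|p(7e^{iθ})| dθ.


Zeros: -2, -2, -2, 4; r = 7.
Inside |z| < r: -2, -2, -2, 4. Outside (|z| ≥ r): ∅.
p(0) = -32, so log|p(0)| = log(32) = 3.4657.
Apply Jensen: I(r) = log|p(0)| + Σ_k log(r/|z_k|), summed over zeros inside |z| < r.
  log(r/|z_k|) for z_k = 4: log(7/4) = 0.5596
  log(r/|z_k|) for z_k = -2: log(7/2) = 1.2528
  log(r/|z_k|) for z_k = -2: log(7/2) = 1.2528
  log(r/|z_k|) for z_k = -2: log(7/2) = 1.2528
Sum over inside zeros: 4.3179.
I(r) = log|p(0)| + (inside sum) = 3.4657 + 4.3179 = 7.7836.
Closed form (all zeros inside, monic): I(r) = n·log(r) = 4·log(7) = 7.7836. ✓

I(r) ≈ 7.7836.


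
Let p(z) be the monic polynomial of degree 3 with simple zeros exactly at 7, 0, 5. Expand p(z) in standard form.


The polynomial is p(z) = ∏_{α ∈ S} (z − α), where S = {7, 0, 5}.
Expanding the product yields: p(z) = z^3 -12·z^2 + 35·z.
The resulting polynomial has degree 3 and real coefficients as required.

p(z) = z^3 -12·z^2 + 35·z.


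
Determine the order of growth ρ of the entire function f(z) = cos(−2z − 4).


cos(w) is a linear combination of e^{iw} and e^{−iw} (or e^w, e^{−w} in the hyperbolic case), so |cos(w)| ≤ e^{|w|}. With w = −2z − 4, |w| ≤ 2|z| + 4 = 2r + 4 on |z| = r, giving M(r) ≤ e^{2r + 4}, so ρ ≤ 1. On a suitable ray (z = it for sin/cos; z = t for sinh/cosh, t real → ∞), |cos(−2z − 4)| grows like e^{2|t|}/2, so ρ ≥ 1. Hence ρ = 1.
Therefore ρ = 1.

Order ρ = 1.


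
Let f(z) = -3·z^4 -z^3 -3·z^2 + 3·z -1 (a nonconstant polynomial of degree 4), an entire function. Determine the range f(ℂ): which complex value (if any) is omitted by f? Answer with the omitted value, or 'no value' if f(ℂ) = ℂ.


Little Picard bounds the complement of f(ℂ) to at most one point.
For every w ∈ ℂ, the equation p(z) − w = 0 is a nonconstant polynomial in z and hence has at least one root by the fundamental theorem of algebra. So p is surjective onto ℂ, omitting no value.

Omitted value: no value.


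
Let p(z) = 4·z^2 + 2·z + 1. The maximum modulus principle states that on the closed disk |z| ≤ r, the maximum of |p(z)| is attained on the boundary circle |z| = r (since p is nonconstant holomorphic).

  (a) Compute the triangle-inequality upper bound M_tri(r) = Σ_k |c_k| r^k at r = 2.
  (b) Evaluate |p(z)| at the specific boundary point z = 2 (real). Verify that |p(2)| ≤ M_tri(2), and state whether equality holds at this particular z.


Coefficients: c_0 = 1, c_1 = 2, c_2 = 4. Radius r = 2.
Part (a). Triangle bound: M_tri(r) = Σ_k |c_k| r^k
  = |1|·2^0 + |2|·2^1 + |4|·2^2
  = 1 + 4 + 16 = 21.
This bounds M(r) := max_{|z|=r} |p(z)| from above; equality holds iff all terms c_k z^k can be made to align in phase at a single z on |z|=r.
Part (b). At z = 2 (real, on the circle |z| = r):
  p(2) = (1)·2^0 + (2)·2^1 + (4)·2^2 = 21.
  |p(2)| = 21.
Since all nonzero coefficients share the same sign, |p(2)| = 21 = M_tri(2); the triangle bound is attained at z = 2, so in fact M(r) = 21.

M_tri(2) = 21; |p(2)| = 21; equality at z=2: yes.


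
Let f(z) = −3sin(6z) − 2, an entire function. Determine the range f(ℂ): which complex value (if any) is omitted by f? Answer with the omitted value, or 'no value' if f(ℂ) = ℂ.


Little Picard bounds the complement of f(ℂ) to at most one point.
sin is entire and surjective onto ℂ: for every w ∈ ℂ, sin(ζ) = w has a solution ζ ∈ ℂ (e.g., via the complex inverse arcsin). With ζ = 6z this gives z = ζ/(6). Then -3·sin(6z) takes every value in -3·ℂ = ℂ, and adding -2 is a bijection of ℂ. So f is surjective and omits no value. (Note: only on the real line is sin bounded by [−1, 1].)

Omitted value: no value.


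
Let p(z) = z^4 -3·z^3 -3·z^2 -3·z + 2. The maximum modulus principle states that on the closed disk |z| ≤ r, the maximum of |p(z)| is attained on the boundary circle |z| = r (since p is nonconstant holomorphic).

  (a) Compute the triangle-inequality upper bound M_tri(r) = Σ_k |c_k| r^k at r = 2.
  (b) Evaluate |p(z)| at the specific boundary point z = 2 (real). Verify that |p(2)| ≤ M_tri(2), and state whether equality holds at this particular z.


Coefficients: c_0 = 2, c_1 = -3, c_2 = -3, c_3 = -3, c_4 = 1. Radius r = 2.
Part (a). Triangle bound: M_tri(r) = Σ_k |c_k| r^k
  = |2|·2^0 + |-3|·2^1 + |-3|·2^2 + |-3|·2^3 + |1|·2^4
  = 2 + 6 + 12 + 24 + 16 = 60.
This bounds M(r) := max_{|z|=r} |p(z)| from above; equality holds iff all terms c_k z^k can be made to align in phase at a single z on |z|=r.
Part (b). At z = 2 (real, on the circle |z| = r):
  p(2) = (2)·2^0 + (-3)·2^1 + (-3)·2^2 + (-3)·2^3 + (1)·2^4 = -24.
  |p(2)| = 24.
Check: |p(2)| = 24 ≤ 60 = M_tri(2). ✓ Equality does not hold at z = 2 (the coefficients have mixed signs, so the terms do not all align in phase there).

M_tri(2) = 60; |p(2)| = 24; equality at z=2: no.


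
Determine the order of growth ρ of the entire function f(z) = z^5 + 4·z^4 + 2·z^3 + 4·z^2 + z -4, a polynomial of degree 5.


|f(z)| ≤ Σ|c_k|·r^k = O(r^5) as r → ∞. Polynomial growth is O(e^{r^ε}) for every ε > 0 (since r^5/e^{r^ε} → 0), so ρ ≤ ε for all ε > 0, i.e. ρ = 0. Every nonconstant polynomial has order 0.
Therefore ρ = 0.

Order ρ = 0.


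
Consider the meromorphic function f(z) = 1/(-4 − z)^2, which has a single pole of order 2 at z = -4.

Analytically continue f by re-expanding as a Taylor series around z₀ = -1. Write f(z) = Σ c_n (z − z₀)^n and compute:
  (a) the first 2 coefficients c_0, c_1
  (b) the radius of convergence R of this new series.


Let w = z − z₀, so z = z₀ + w.
Then -4 − z = -4 − (z₀ + w) = (-4 − z₀) − w = -3 − w.
f(z) = 1/(-3 − w)^2 = (1/(-3)^2) · (1 − w/(-3))^{−2}.
By the binomial series (1−u)^{−2} = Σ_{n≥0} C(n+1, 1) u^n for |u|<1, with u = w/(-3):
  c_n = C(n+1, 1) / (-3)^(n+2).
  c_0 = 1/(-3)^2 = 1/9.
  c_1 = 2/(-3)^3 = -2/27.
The series is valid for |w/d| < 1, i.e. |z − z₀| < |d|.
Radius of convergence: R = |-4 − z₀| = |-3| = 3 (distance from z₀ to the singularity z = -4).

c_0 = 1/9, c_1 = -2/27; R = 3.


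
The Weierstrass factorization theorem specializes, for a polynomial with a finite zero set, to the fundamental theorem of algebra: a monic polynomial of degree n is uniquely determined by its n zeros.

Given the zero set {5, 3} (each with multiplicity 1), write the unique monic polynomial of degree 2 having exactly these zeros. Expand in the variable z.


The polynomial is p(z) = ∏_{α ∈ S} (z − α), where S = {5, 3}.
Expanding the product yields: p(z) = z^2 -8·z + 15.
The resulting polynomial has degree 2 and real coefficients as required.

p(z) = z^2 -8·z + 15.


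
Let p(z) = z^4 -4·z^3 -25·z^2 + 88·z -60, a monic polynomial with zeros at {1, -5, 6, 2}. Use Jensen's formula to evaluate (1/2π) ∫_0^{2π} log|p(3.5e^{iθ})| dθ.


Zeros: -5, 1, 2, 6; r = 3.5.
Inside |z| < r: 1, 2. Outside (|z| ≥ r): -5, 6.
p(0) = -60, so log|p(0)| = log(60) = 4.0943.
Apply Jensen: I(r) = log|p(0)| + Σ_k log(r/|z_k|), summed over zeros inside |z| < r.
  log(r/|z_k|) for z_k = 1: log(3.5/1) = 1.2528
  log(r/|z_k|) for z_k = 2: log(3.5/2) = 0.5596
  Outside zeros (-5, 6) contribute nothing to the Jensen sum.
Sum over inside zeros: 1.8124.
I(r) = log|p(0)| + (inside sum) = 4.0943 + 1.8124 = 5.9067.
Note: since some zeros are outside |z| ≤ r, the simplified n·log(r) form does NOT apply — only the inside zeros contribute.

I(r) ≈ 5.9067.


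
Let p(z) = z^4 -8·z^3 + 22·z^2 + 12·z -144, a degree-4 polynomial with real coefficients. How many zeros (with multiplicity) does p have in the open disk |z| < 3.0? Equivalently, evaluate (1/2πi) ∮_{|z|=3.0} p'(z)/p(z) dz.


The zeros of p are: -2, 4, (3 + 3i), (3 - 3i).
Their magnitudes are: 2, 4, 4.243, 4.243.
Zeros with |z| < R = 3.0: -2.
Count = 1.
By the argument principle, (1/2πi) ∮_{|z|=R} p'(z)/p(z) dz equals exactly this count.

Number of zeros inside |z| < 3.0: 1.


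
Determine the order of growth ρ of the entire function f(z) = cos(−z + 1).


cos(w) is a linear combination of e^{iw} and e^{−iw} (or e^w, e^{−w} in the hyperbolic case), so |cos(w)| ≤ e^{|w|}. With w = −z + 1, |w| ≤ 1|z| + 1 = 1r + 1 on |z| = r, giving M(r) ≤ e^{1r + 1}, so ρ ≤ 1. On a suitable ray (z = it for sin/cos; z = t for sinh/cosh, t real → ∞), |cos(−z + 1)| grows like e^{1|t|}/2, so ρ ≥ 1. Hence ρ = 1.
Therefore ρ = 1.

Order ρ = 1.


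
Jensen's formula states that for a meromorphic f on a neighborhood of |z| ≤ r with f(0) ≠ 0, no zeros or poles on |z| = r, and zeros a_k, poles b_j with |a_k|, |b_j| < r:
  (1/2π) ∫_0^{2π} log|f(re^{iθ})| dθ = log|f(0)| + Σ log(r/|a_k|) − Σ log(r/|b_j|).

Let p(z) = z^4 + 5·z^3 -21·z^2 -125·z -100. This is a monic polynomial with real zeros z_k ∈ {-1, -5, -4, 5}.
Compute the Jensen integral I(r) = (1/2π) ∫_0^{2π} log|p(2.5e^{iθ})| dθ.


Zeros: -5, -4, -1, 5; r = 2.5.
Inside |z| < r: -1. Outside (|z| ≥ r): -5, -4, 5.
p(0) = -100, so log|p(0)| = log(100) = 4.6052.
Apply Jensen: I(r) = log|p(0)| + Σ_k log(r/|z_k|), summed over zeros inside |z| < r.
  log(r/|z_k|) for z_k = -1: log(2.5/1) = 0.9163
  Outside zeros (-5, -4, 5) contribute nothing to the Jensen sum.
Sum over inside zeros: 0.9163.
I(r) = log|p(0)| + (inside sum) = 4.6052 + 0.9163 = 5.5215.
Note: since some zeros are outside |z| ≤ r, the simplified n·log(r) form does NOT apply — only the inside zeros contribute.

I(r) ≈ 5.5215.


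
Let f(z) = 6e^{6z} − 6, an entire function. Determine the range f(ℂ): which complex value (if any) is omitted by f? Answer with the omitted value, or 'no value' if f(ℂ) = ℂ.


Little Picard bounds the complement of f(ℂ) to at most one point.
e^{6z} is never zero on ℂ, so 6·e^{6z} takes every value in ℂ ∖ {0}. Adding -6 shifts the range to ℂ ∖ {-6}. Thus f omits exactly the value -6.

Omitted value: -6.


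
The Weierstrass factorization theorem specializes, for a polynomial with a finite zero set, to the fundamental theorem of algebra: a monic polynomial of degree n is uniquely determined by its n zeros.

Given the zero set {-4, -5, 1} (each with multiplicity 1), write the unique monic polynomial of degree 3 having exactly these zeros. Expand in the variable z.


The polynomial is p(z) = ∏_{α ∈ S} (z − α), where S = {-4, -5, 1}.
Expanding the product yields: p(z) = z^3 + 8·z^2 + 11·z -20.
The resulting polynomial has degree 3 and real coefficients as required.

p(z) = z^3 + 8·z^2 + 11·z -20.


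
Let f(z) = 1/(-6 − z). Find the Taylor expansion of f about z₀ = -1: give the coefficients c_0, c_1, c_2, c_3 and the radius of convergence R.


Let w = z − z₀, so z = z₀ + w.
Then -6 − z = -6 − (z₀ + w) = (-6 − z₀) − w = -5 − w.
f(z) = 1/(-5 − w) = (1/(-5)) · 1/(1 − w/(-5)) = Σ_{n≥0} w^n / (-5)^(n+1).
So c_n = 1/(-5)^(n+1):
  c_0 = 1/(-5)^1 = -1/5.
  c_1 = 1/(-5)^2 = 1/25.
  c_2 = 1/(-5)^3 = -1/125.
  c_3 = 1/(-5)^4 = 1/625.
The series is valid for |w/d| < 1, i.e. |z − z₀| < |d|.
Radius of convergence: R = |-6 − z₀| = |-5| = 5 (distance from z₀ to the singularity z = -6).

c_0 = -1/5, c_1 = 1/25, c_2 = -1/125, c_3 = 1/625; R = 5.


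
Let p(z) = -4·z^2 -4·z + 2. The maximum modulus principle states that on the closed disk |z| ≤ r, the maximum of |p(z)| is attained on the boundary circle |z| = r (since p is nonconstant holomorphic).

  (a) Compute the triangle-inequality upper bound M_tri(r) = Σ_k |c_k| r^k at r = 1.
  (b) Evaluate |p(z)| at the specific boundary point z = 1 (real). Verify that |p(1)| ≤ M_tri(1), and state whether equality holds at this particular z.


Coefficients: c_0 = 2, c_1 = -4, c_2 = -4. Radius r = 1.
Part (a). Triangle bound: M_tri(r) = Σ_k |c_k| r^k
  = |2|·1^0 + |-4|·1^1 + |-4|·1^2
  = 2 + 4 + 4 = 10.
This bounds M(r) := max_{|z|=r} |p(z)| from above; equality holds iff all terms c_k z^k can be made to align in phase at a single z on |z|=r.
Part (b). At z = 1 (real, on the circle |z| = r):
  p(1) = (2)·1^0 + (-4)·1^1 + (-4)·1^2 = -6.
  |p(1)| = 6.
Check: |p(1)| = 6 ≤ 10 = M_tri(1). ✓ Equality does not hold at z = 1 (the coefficients have mixed signs, so the terms do not all align in phase there).

M_tri(1) = 10; |p(1)| = 6; equality at z=1: no.


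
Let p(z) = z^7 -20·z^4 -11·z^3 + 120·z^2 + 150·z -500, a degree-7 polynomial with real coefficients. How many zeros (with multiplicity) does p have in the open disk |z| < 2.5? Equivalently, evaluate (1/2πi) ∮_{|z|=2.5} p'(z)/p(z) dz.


The zeros of p are: (-1 + 3i), (-1 - 3i), (-2 + 1i), (-2 - 1i), (2 + 1i), (2 - 1i), 2.
Their magnitudes are: 3.162, 3.162, 2.236, 2.236, 2.236, 2.236, 2.
Zeros with |z| < R = 2.5: (-2 + 1i), (-2 - 1i), (2 + 1i), (2 - 1i), 2.
Count = 5.
By the argument principle, (1/2πi) ∮_{|z|=R} p'(z)/p(z) dz equals exactly this count.

Number of zeros inside |z| < 2.5: 5.


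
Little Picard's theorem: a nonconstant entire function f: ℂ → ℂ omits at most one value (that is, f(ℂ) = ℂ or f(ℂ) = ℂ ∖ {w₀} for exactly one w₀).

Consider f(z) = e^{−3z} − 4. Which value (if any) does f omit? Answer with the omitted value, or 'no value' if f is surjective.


Little Picard bounds the complement of f(ℂ) to at most one point.
e^{−3z} is never zero on ℂ, so 1·e^{−3z} takes every value in ℂ ∖ {0}. Adding -4 shifts the range to ℂ ∖ {-4}. Thus f omits exactly the value -4.

Omitted value: -4.


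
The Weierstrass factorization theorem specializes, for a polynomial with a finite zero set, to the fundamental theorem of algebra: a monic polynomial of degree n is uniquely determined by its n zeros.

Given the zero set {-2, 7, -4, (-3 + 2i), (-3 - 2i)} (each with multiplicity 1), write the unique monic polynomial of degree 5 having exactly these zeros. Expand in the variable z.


The polynomial is p(z) = ∏_{α ∈ S} (z − α), where S = {-2, 7, -4, (-3 + 2i), (-3 - 2i)}.
Expanding the product yields: p(z) = z^5 + 5·z^4 -27·z^3 -273·z^2 -778·z -728.
Note conjugate pairs combine to real quadratics: (z − (-3+2i))(z − (-3−2i)) = z² + 6z + 13.
The resulting polynomial has degree 5 and real coefficients as required.

p(z) = z^5 + 5·z^4 -27·z^3 -273·z^2 -778·z -728.


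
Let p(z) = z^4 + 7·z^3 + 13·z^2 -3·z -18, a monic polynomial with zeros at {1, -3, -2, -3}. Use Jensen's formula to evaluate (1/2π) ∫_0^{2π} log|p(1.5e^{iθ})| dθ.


Zeros: -3, -3, -2, 1; r = 1.5.
Inside |z| < r: 1. Outside (|z| ≥ r): -3, -3, -2.
p(0) = -18, so log|p(0)| = log(18) = 2.8904.
Apply Jensen: I(r) = log|p(0)| + Σ_k log(r/|z_k|), summed over zeros inside |z| < r.
  log(r/|z_k|) for z_k = 1: log(1.5/1) = 0.4055
  Outside zeros (-3, -3, -2) contribute nothing to the Jensen sum.
Sum over inside zeros: 0.4055.
I(r) = log|p(0)| + (inside sum) = 2.8904 + 0.4055 = 3.2958.
Note: since some zeros are outside |z| ≤ r, the simplified n·log(r) form does NOT apply — only the inside zeros contribute.

I(r) ≈ 3.2958.


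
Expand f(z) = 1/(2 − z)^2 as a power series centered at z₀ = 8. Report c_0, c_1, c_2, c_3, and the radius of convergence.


Let w = z − z₀, so z = z₀ + w.
Then 2 − z = 2 − (z₀ + w) = (2 − z₀) − w = -6 − w.
f(z) = 1/(-6 − w)^2 = (1/(-6)^2) · (1 − w/(-6))^{−2}.
By the binomial series (1−u)^{−2} = Σ_{n≥0} C(n+1, 1) u^n for |u|<1, with u = w/(-6):
  c_n = C(n+1, 1) / (-6)^(n+2).
  c_0 = 1/(-6)^2 = 1/36.
  c_1 = 2/(-6)^3 = -1/108.
  c_2 = 3/(-6)^4 = 1/432.
  c_3 = 4/(-6)^5 = -1/1944.
The series is valid for |w/d| < 1, i.e. |z − z₀| < |d|.
Radius of convergence: R = |2 − z₀| = |-6| = 6 (distance from z₀ to the singularity z = 2).

c_0 = 1/36, c_1 = -1/108, c_2 = 1/432, c_3 = -1/1944; R = 6.


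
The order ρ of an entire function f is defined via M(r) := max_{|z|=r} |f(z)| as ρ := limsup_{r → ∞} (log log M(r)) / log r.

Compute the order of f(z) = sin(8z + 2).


sin(w) is a linear combination of e^{iw} and e^{−iw} (or e^w, e^{−w} in the hyperbolic case), so |sin(w)| ≤ e^{|w|}. With w = 8z + 2, |w| ≤ 8|z| + 2 = 8r + 2 on |z| = r, giving M(r) ≤ e^{8r + 2}, so ρ ≤ 1. On a suitable ray (z = it for sin/cos; z = t for sinh/cosh, t real → ∞), |sin(8z + 2)| grows like e^{8|t|}/2, so ρ ≥ 1. Hence ρ = 1.
Therefore ρ = 1.

Order ρ = 1.


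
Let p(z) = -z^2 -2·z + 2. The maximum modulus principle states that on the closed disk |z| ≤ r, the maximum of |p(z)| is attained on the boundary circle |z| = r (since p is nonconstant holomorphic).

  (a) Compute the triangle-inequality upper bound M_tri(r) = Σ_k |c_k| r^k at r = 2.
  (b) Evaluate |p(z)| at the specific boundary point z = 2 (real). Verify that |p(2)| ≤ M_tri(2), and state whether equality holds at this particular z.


Coefficients: c_0 = 2, c_1 = -2, c_2 = -1. Radius r = 2.
Part (a). Triangle bound: M_tri(r) = Σ_k |c_k| r^k
  = |2|·2^0 + |-2|·2^1 + |-1|·2^2
  = 2 + 4 + 4 = 10.
This bounds M(r) := max_{|z|=r} |p(z)| from above; equality holds iff all terms c_k z^k can be made to align in phase at a single z on |z|=r.
Part (b). At z = 2 (real, on the circle |z| = r):
  p(2) = (2)·2^0 + (-2)·2^1 + (-1)·2^2 = -6.
  |p(2)| = 6.
Check: |p(2)| = 6 ≤ 10 = M_tri(2). ✓ Equality does not hold at z = 2 (the coefficients have mixed signs, so the terms do not all align in phase there).

M_tri(2) = 10; |p(2)| = 6; equality at z=2: no.


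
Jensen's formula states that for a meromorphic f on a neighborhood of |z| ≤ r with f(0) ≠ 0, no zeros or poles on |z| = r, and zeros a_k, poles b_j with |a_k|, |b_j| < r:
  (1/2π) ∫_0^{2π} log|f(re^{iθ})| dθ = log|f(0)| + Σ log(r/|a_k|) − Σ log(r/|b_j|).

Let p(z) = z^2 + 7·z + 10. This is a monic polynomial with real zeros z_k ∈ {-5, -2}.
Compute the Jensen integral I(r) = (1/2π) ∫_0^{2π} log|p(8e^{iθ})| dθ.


Zeros: -5, -2; r = 8.
Inside |z| < r: -5, -2. Outside (|z| ≥ r): ∅.
p(0) = 10, so log|p(0)| = log(10) = 2.3026.
Apply Jensen: I(r) = log|p(0)| + Σ_k log(r/|z_k|), summed over zeros inside |z| < r.
  log(r/|z_k|) for z_k = -5: log(8/5) = 0.4700
  log(r/|z_k|) for z_k = -2: log(8/2) = 1.3863
Sum over inside zeros: 1.8563.
I(r) = log|p(0)| + (inside sum) = 2.3026 + 1.8563 = 4.1589.
Closed form (all zeros inside, monic): I(r) = n·log(r) = 2·log(8) = 4.1589. ✓

I(r) ≈ 4.1589.


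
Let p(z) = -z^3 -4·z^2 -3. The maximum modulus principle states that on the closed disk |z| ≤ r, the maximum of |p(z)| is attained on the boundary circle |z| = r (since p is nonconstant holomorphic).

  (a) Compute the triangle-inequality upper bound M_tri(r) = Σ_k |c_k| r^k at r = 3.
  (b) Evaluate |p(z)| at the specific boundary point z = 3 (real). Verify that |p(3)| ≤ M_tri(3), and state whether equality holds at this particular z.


Coefficients: c_0 = -3, c_1 = 0, c_2 = -4, c_3 = -1. Radius r = 3.
Part (a). Triangle bound: M_tri(r) = Σ_k |c_k| r^k
  = |-3|·3^0 + |0|·3^1 + |-4|·3^2 + |-1|·3^3
  = 3 + 0 + 36 + 27 = 66.
This bounds M(r) := max_{|z|=r} |p(z)| from above; equality holds iff all terms c_k z^k can be made to align in phase at a single z on |z|=r.
Part (b). At z = 3 (real, on the circle |z| = r):
  p(3) = (-3)·3^0 + (0)·3^1 + (-4)·3^2 + (-1)·3^3 = -66.
  |p(3)| = 66.
Since all nonzero coefficients share the same sign, |p(3)| = 66 = M_tri(3); the triangle bound is attained at z = 3, so in fact M(r) = 66.

M_tri(3) = 66; |p(3)| = 66; equality at z=3: yes.
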